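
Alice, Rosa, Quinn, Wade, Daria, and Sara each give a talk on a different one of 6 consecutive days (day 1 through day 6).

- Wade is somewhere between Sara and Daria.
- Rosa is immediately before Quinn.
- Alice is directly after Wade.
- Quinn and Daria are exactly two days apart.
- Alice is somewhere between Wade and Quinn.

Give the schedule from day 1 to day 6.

From clue 1: Wade is in {2,3,4,5}.
From clues 1–3: Alice is in {3,5}.
From clues 1–5: Sara → day 1, Wade → day 2, Alice → day 3, Daria → day 4, Rosa → day 5, Quinn → day 6.

Sara, Wade, Alice, Daria, Rosa, Quinn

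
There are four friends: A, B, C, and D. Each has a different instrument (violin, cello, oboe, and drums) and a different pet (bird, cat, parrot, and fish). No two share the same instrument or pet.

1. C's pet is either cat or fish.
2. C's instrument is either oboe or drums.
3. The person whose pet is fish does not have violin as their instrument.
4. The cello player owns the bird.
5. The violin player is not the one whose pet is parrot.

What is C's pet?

Clue 1 rules out bird and parrot for C's pet.
With clues 1–5, cat is impossible for C's pet.
That leaves fish.

fish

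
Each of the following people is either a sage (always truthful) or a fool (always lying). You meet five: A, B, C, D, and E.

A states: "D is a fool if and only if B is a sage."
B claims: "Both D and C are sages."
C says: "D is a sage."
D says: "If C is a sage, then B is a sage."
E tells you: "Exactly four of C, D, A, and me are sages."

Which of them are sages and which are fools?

Consider A. Suppose A is a sage.
Then no assignment of the remaining roles makes every statement match its speaker's type — contradiction.
So A is a fool.
With that fixed, E's statement is false, so E is a fool.
Consider B. Suppose B is a fool.
Then no assignment of the remaining roles makes every statement match its speaker's type — contradiction.
So B is a sage.
With that fixed, D's statement is true, so D is a sage.
With that fixed, C's statement is true, so C is a sage.

A: fool, B: sage, C: sage, D: sage, E: fool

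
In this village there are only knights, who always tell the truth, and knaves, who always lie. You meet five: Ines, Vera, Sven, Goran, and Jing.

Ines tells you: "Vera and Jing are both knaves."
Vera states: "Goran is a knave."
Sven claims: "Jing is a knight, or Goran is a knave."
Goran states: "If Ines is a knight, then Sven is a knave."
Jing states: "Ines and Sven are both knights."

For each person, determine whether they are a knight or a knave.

Consider Ines. Suppose Ines is a knave.
Then no assignment of the remaining roles makes every statement match its speaker's type — contradiction.
So Ines is a knight.
Consider Vera. Suppose Vera is a knight.
Then Ines's statement comes out false, contradicting Ines being a knight.
So Vera is a knave.
Consider Sven. Suppose Sven is a knight.
Then no assignment of the remaining roles makes every statement match its speaker's type — contradiction.
So Sven is a knave.
With that fixed, Goran's statement is true, so Goran is a knight.
With that fixed, Jing's statement is false, so Jing is a knave.

Ines: knight, Vera: knave, Sven: knave, Goran: knight, Jing: knave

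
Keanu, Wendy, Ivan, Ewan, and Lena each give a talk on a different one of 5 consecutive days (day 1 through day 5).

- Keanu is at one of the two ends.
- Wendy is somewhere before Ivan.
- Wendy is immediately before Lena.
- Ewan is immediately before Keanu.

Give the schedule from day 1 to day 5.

Wendy, Lena, Ivan, Ewan, Keanu

From clue 1: Keanu is in {1,5}.
From clues 1–4: Wendy → day 1, Lena → day 2, Ivan → day 3, Ewan → day 4, Keanu → day 5.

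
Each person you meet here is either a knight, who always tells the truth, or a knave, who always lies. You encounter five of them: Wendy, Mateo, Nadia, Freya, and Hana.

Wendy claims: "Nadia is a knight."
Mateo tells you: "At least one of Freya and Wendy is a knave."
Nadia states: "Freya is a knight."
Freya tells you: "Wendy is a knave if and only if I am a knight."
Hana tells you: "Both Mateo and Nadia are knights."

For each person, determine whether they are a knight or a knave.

Wendy: knave, Mateo: knight, Nadia: knave, Freya: knave, Hana: knave

Consider Wendy. Suppose Wendy is a knight.
Then whichever role Freya has, Freya's statement has the wrong truth value — contradiction.
So Wendy is a knave.
With that fixed, Mateo's statement is true, so Mateo is a knight.
Consider Nadia. Suppose Nadia is a knight.
Then Wendy's statement comes out true, contradicting Wendy being a knave.
So Nadia is a knave.
With that fixed, Hana's statement is false, so Hana is a knave.
Consider Freya. Suppose Freya is a knight.
Then Nadia's statement comes out true, contradicting Nadia being a knave.
So Freya is a knave.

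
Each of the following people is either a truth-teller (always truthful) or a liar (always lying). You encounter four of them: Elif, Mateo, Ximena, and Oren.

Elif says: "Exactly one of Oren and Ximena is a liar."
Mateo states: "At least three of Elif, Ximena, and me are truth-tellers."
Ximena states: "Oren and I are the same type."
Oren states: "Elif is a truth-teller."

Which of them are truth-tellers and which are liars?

Consider Elif. Suppose Elif is a liar.
Then no assignment of the remaining roles makes every statement match its speaker's type — contradiction.
So Elif is a truth-teller.
With that fixed, Oren's statement is true, so Oren is a truth-teller.
Consider Mateo. Suppose Mateo is a truth-teller.
Then no assignment of the remaining roles makes every statement match its speaker's type — contradiction.
So Mateo is a liar.
Consider Ximena. Suppose Ximena is a truth-teller.
Then Elif's statement comes out false, contradicting Elif being a truth-teller.
So Ximena is a liar.

Elif: truth-teller, Mateo: liar, Ximena: liar, Oren: truth-teller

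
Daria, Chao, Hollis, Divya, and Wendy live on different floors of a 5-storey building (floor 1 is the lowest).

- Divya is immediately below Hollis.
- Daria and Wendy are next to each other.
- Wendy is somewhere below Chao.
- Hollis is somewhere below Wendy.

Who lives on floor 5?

With clue 1, Divya is ruled out for floor 5.
With clues 1–3, Daria and Wendy are ruled out for floor 5.
With clues 1–4, Hollis is ruled out for floor 5.
So floor 5 is Chao.

Chao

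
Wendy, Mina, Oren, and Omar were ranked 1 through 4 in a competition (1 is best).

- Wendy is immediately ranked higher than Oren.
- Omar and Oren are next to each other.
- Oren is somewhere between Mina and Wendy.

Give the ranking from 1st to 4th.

From clue 1: Wendy is in {1,2,3}.
From clues 1–2: Wendy is in {1,2}.
From clues 1–3: Wendy → rank 1, Oren → rank 2, Omar → rank 3, Mina → rank 4.

Wendy, Oren, Omar, Mina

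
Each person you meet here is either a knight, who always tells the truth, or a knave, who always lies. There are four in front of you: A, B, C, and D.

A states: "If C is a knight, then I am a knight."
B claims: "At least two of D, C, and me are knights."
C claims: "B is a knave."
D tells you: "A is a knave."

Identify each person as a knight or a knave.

A: knight, B: knave, C: knight, D: knave

Consider A. Suppose A is a knave.
Then no assignment of the remaining roles makes every statement match its speaker's type — contradiction.
So A is a knight.
With that fixed, D's statement is false, so D is a knave.
Consider B. Suppose B is a knight.
Then no assignment of the remaining roles makes every statement match its speaker's type — contradiction.
So B is a knave.
With that fixed, C's statement is true, so C is a knight.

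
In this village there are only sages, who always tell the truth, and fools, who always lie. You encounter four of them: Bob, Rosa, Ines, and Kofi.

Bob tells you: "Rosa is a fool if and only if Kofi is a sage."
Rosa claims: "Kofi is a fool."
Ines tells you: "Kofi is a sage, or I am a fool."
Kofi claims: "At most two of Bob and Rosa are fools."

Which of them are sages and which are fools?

Regardless of anyone's role, Kofi's statement is true, so Kofi is a sage.
With that fixed, Rosa's statement is false, so Rosa is a fool.
With that fixed, Ines's statement is true, so Ines is a sage.
With that fixed, Bob's statement is true, so Bob is a sage.

Bob: sage, Rosa: fool, Ines: sage, Kofi: sage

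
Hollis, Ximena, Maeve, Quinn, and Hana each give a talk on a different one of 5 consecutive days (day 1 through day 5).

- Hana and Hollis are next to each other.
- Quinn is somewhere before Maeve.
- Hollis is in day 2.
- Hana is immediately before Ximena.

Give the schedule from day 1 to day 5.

Quinn, Hollis, Hana, Ximena, Maeve

From clues 1–2: Maeve is in {2,3,4,5}.
From clues 1–3: Hollis → day 2.
From clues 1–4: Quinn → day 1, Hana → day 3, Ximena → day 4, Maeve → day 5.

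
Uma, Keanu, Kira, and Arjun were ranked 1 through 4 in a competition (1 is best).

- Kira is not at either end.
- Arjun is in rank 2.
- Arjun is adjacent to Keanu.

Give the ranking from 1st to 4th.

Keanu, Arjun, Kira, Uma

From clue 1: Kira is in {2,3}.
From clues 1–2: Arjun → rank 2, Kira → rank 3.
From clues 1–3: Keanu → rank 1, Uma → rank 4.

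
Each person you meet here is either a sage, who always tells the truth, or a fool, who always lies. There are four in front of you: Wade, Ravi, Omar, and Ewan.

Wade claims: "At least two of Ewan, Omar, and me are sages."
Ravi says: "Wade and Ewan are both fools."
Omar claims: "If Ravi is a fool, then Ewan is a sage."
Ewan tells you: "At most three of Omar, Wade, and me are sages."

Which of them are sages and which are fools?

Regardless of anyone's role, Ewan's statement is true, so Ewan is a sage.
With that fixed, Ravi's statement is false, so Ravi is a fool.
With that fixed, Omar's statement is true, so Omar is a sage.
With that fixed, Wade's statement is true, so Wade is a sage.

Wade: sage, Ravi: fool, Omar: sage, Ewan: sage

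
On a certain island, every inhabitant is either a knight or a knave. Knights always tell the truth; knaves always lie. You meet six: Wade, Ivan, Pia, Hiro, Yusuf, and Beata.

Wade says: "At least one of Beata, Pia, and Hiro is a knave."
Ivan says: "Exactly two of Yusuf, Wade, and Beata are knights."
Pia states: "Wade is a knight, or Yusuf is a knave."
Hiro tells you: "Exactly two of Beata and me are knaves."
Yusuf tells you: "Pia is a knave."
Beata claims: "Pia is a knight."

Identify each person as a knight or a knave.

Wade: knight, Ivan: knight, Pia: knight, Hiro: knave, Yusuf: knave, Beata: knight

Consider Wade. Suppose Wade is a knave.
Then no assignment of the remaining roles makes every statement match its speaker's type — contradiction.
So Wade is a knight.
With that fixed, Pia's statement is true, so Pia is a knight.
With that fixed, Yusuf's statement is false, so Yusuf is a knave.
With that fixed, Beata's statement is true, so Beata is a knight.
With that fixed, Ivan's statement is true, so Ivan is a knight.
With that fixed, Hiro's statement is false, so Hiro is a knave.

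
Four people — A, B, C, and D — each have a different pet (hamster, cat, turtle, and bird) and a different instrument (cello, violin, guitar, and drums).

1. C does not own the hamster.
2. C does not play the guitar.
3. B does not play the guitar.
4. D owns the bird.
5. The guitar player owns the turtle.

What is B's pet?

hamster

With clues 1–4, bird is impossible for B's pet.
With clues 1–5, cat and turtle are impossible for B's pet.
That leaves hamster.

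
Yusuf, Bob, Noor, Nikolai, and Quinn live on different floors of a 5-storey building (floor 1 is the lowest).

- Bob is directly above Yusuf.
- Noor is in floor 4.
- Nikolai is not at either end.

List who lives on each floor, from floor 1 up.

From clue 1: Yusuf is in {1,2,3,4}.
From clues 1–2: Noor → floor 4.
From clues 1–3: Yusuf → floor 1, Bob → floor 2, Nikolai → floor 3, Quinn → floor 5.

Yusuf, Bob, Nikolai, Noor, Quinn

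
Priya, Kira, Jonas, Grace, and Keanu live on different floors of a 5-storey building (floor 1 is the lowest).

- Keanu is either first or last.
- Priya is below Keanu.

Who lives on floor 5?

Keanu

With clues 1–2, Grace, Jonas, Kira, and Priya are ruled out for floor 5.
So floor 5 is Keanu.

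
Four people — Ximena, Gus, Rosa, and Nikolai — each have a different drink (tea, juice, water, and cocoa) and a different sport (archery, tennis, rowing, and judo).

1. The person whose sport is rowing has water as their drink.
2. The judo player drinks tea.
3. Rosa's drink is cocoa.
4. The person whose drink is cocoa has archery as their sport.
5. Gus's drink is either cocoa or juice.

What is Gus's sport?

tennis

With clues 1–4, archery is impossible for Gus's sport.
With clues 1–5, judo and rowing are impossible for Gus's sport.
That leaves tennis.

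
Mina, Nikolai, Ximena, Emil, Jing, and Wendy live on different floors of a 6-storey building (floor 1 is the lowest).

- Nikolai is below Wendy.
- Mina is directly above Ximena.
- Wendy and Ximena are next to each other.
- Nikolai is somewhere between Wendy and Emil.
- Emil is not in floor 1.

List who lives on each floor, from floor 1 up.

From clue 1: Nikolai is in {1,2,3,4,5}.
From clues 1–2: Mina is in {2,3,4,5,6}.
From clues 1–3: Mina is in {4,5,6}.
From clues 1–4: Mina is in {5,6}.
From clues 1–5: Jing → floor 1, Emil → floor 2, Nikolai → floor 3, Wendy → floor 4, Ximena → floor 5, Mina → floor 6.

Jing, Emil, Nikolai, Wendy, Ximena, Mina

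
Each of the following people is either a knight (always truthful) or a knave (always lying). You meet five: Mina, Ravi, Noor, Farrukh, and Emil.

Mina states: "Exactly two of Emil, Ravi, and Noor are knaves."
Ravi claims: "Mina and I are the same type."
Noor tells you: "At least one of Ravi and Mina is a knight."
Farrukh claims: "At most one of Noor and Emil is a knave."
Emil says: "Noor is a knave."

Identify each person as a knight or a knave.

Mina: knight, Ravi: knave, Noor: knight, Farrukh: knight, Emil: knave

Consider Mina. Suppose Mina is a knave.
Then whichever role Ravi has, Ravi's statement has the wrong truth value — contradiction.
So Mina is a knight.
With that fixed, Noor's statement is true, so Noor is a knight.
With that fixed, Farrukh's statement is true, so Farrukh is a knight.
With that fixed, Emil's statement is false, so Emil is a knave.
Consider Ravi. Suppose Ravi is a knight.
Then Mina's statement comes out false, contradicting Mina being a knight.
So Ravi is a knave.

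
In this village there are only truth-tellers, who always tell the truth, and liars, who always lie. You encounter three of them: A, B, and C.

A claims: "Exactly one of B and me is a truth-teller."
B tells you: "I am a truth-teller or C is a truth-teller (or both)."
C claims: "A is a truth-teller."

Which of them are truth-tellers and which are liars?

A: liar, B: liar, C: liar

Consider A. Suppose A is a truth-teller.
Then no assignment of the remaining roles makes every statement match its speaker's type — contradiction.
So A is a liar.
With that fixed, C's statement is false, so C is a liar.
Consider B. Suppose B is a truth-teller.
Then A's statement comes out true, contradicting A being a liar.
So B is a liar.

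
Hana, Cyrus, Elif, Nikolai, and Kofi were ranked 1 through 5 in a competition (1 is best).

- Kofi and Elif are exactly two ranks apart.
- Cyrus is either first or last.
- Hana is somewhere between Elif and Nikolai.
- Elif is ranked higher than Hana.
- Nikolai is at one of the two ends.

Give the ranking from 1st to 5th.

From clues 1–2: Cyrus is in {1,5}.
From clues 1–4: Hana is in {2,3}.
From clues 1–5: Cyrus → rank 1, Elif → rank 2, Hana → rank 3, Kofi → rank 4, Nikolai → rank 5.

Cyrus, Elif, Hana, Kofi, Nikolai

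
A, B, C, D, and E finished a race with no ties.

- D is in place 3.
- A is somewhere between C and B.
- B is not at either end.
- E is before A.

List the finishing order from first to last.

From clue 1: D → place 3.
From clues 1–2: A is in {2,4}.
From clues 1–4: E → place 1, B → place 2, A → place 4, C → place 5.

E, B, D, A, C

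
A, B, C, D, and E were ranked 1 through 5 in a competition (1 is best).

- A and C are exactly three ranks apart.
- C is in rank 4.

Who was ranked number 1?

With clues 1–2, B, C, D, and E are ruled out for rank 1.
So rank 1 is A.

A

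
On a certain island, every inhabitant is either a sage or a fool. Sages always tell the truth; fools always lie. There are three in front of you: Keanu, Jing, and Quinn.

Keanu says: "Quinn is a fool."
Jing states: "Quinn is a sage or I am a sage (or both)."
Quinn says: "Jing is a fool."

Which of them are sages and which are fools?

Keanu: sage, Jing: sage, Quinn: fool

Consider Keanu. Suppose Keanu is a fool.
Then no assignment of the remaining roles makes every statement match its speaker's type — contradiction.
So Keanu is a sage.
Consider Jing. Suppose Jing is a fool.
Then no assignment of the remaining roles makes every statement match its speaker's type — contradiction.
So Jing is a sage.
With that fixed, Quinn's statement is false, so Quinn is a fool.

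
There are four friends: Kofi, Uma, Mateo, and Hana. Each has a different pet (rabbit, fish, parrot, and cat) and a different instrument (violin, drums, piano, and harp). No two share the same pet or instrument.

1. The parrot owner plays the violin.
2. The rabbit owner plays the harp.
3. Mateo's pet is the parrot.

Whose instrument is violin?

With clues 1–3, Hana, Kofi, and Uma are impossible for the one with instrument violin.
That leaves Mateo.

Mateo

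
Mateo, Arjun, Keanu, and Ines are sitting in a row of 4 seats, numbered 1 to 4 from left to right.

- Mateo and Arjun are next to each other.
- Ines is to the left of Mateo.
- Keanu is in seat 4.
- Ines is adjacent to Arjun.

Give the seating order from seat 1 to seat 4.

Ines, Arjun, Mateo, Keanu

From clues 1–2: Ines is in {1,2}.
From clues 1–3: Ines → seat 1, Keanu → seat 4.
From clues 1–4: Arjun → seat 2, Mateo → seat 3.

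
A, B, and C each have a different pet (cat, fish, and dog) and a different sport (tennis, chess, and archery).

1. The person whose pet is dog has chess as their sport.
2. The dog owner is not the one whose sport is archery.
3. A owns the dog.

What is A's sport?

With clues 1–3, archery and tennis are impossible for A's sport.
That leaves chess.

chess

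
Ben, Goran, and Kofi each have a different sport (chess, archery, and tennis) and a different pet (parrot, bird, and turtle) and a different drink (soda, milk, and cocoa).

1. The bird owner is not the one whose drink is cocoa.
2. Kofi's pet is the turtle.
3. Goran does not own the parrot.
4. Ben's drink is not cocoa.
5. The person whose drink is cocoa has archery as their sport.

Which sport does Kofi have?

With clues 1–5, chess and tennis are impossible for Kofi's sport.
That leaves archery.

archery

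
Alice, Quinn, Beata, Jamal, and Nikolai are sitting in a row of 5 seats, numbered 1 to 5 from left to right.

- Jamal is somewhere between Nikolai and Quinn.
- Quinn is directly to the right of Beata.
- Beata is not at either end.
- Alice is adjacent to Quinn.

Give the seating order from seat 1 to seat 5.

From clue 1: Jamal is in {2,3,4}.
From clues 1–3: Quinn is in {3,4,5}.
From clues 1–4: Nikolai → seat 1, Jamal → seat 2, Beata → seat 3, Quinn → seat 4, Alice → seat 5.

Nikolai, Jamal, Beata, Quinn, Alice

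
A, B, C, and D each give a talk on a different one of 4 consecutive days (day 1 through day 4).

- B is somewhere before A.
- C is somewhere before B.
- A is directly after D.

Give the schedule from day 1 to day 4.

From clue 1: A is in {2,3,4}.
From clues 1–2: A is in {3,4}.
From clues 1–3: C → day 1, B → day 2, D → day 3, A → day 4.

C, B, D, A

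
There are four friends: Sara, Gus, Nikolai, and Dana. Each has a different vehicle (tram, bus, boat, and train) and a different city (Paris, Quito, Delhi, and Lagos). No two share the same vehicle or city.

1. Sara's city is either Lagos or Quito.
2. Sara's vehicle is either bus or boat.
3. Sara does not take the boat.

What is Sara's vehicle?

With clues 1–2, train and tram are impossible for Sara's vehicle.
With clues 1–3, boat is impossible for Sara's vehicle.
That leaves bus.

bus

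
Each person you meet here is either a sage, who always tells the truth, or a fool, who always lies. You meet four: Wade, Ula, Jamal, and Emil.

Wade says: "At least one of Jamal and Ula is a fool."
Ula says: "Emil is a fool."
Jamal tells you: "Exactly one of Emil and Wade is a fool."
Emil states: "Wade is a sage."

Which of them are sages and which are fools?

Wade: sage, Ula: fool, Jamal: fool, Emil: sage

Consider Wade. Suppose Wade is a fool.
Then no assignment of the remaining roles makes every statement match its speaker's type — contradiction.
So Wade is a sage.
With that fixed, Emil's statement is true, so Emil is a sage.
With that fixed, Ula's statement is false, so Ula is a fool.
With that fixed, Jamal's statement is false, so Jamal is a fool.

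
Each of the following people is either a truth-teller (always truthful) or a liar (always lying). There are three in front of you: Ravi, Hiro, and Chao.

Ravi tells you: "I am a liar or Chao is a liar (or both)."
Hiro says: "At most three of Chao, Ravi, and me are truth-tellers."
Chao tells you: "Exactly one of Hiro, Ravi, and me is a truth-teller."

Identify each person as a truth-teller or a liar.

Regardless of anyone's role, Hiro's statement is true, so Hiro is a truth-teller.
Consider Ravi. Suppose Ravi is a liar.
Then Ravi's own statement would have to be false, but it can't be — contradiction.
So Ravi is a truth-teller.
With that fixed, Chao's statement is false, so Chao is a liar.

Ravi: truth-teller, Hiro: truth-teller, Chao: liar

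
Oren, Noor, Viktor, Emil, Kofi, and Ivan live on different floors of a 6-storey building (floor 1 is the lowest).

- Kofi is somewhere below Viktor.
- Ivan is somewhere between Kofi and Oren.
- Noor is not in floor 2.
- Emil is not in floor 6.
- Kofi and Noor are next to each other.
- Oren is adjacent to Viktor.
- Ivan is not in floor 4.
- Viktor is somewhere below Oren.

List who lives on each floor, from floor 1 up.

From clue 1: Viktor is in {2,3,4,5,6}.
From clues 1–2: Ivan is in {2,3,4,5}.
From clues 1–5: Noor is in {1,3,4,5}.
From clues 1–6: Kofi → floor 2.
From clues 1–7: Noor → floor 1, Ivan → floor 3, Emil → floor 4.
From clues 1–8: Viktor → floor 5, Oren → floor 6.

Noor, Kofi, Ivan, Emil, Viktor, Oren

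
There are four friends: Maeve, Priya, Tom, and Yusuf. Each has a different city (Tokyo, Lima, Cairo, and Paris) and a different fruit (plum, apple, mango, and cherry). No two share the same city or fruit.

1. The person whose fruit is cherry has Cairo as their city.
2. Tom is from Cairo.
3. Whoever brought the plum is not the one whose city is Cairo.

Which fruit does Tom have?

With clues 1–2, apple, mango, and plum are impossible for Tom's fruit.
That leaves cherry.

cherry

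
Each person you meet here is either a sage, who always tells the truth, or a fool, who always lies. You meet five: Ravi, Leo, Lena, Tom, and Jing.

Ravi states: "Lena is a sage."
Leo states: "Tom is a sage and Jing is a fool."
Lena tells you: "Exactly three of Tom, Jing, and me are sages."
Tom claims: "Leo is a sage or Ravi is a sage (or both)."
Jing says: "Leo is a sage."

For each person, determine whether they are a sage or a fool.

Ravi: fool, Leo: fool, Lena: fool, Tom: fool, Jing: fool

Consider Ravi. Suppose Ravi is a sage.
Then no assignment of the remaining roles makes every statement match its speaker's type — contradiction.
So Ravi is a fool.
Consider Leo. Suppose Leo is a sage.
Then no assignment of the remaining roles makes every statement match its speaker's type — contradiction.
So Leo is a fool.
With that fixed, Tom's statement is false, so Tom is a fool.
With that fixed, Jing's statement is false, so Jing is a fool.
With that fixed, Lena's statement is false, so Lena is a fool.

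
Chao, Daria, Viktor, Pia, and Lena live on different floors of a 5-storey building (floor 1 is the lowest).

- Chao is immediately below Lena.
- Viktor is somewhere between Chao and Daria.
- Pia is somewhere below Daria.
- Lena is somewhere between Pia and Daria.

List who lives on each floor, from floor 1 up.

From clue 1: Chao is in {1,2,3,4}.
From clues 1–2: Viktor is in {2,3,4}.
From clues 1–3: Daria is in {2,5}.
From clues 1–4: Pia → floor 1, Chao → floor 2, Lena → floor 3, Viktor → floor 4, Daria → floor 5.

Pia, Chao, Lena, Viktor, Daria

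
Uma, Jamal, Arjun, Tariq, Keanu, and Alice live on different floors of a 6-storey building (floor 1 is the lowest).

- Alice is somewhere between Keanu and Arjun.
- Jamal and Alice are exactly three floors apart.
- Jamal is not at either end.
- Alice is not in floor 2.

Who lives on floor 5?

With clues 1–3, Arjun, Keanu, Tariq, and Uma are ruled out for floor 5.
With clues 1–4, Jamal is ruled out for floor 5.
So floor 5 is Alice.

Alice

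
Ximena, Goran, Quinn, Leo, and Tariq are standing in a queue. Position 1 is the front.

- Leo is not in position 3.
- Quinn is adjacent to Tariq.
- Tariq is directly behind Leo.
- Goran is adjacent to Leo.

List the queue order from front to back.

Goran, Leo, Tariq, Quinn, Ximena

From clue 1: Leo is in {1,2,4,5}.
From clues 1–3: Quinn is in {3,4}.
From clues 1–4: Goran → position 1, Leo → position 2, Tariq → position 3, Quinn → position 4, Ximena → position 5.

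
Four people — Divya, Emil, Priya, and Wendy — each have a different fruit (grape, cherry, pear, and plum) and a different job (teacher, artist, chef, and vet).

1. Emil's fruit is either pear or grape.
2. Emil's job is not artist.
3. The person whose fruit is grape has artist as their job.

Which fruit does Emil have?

Clue 1 rules out cherry and plum for Emil's fruit.
With clues 1–3, grape is impossible for Emil's fruit.
That leaves pear.

pear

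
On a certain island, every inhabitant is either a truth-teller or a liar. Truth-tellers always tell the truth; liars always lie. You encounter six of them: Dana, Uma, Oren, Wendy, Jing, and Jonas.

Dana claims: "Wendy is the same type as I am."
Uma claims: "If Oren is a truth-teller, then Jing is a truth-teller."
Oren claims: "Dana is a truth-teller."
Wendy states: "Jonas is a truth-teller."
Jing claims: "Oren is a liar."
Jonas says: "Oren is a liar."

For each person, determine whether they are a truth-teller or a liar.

Consider Dana. Suppose Dana is a truth-teller.
Then no assignment of the remaining roles makes every statement match its speaker's type — contradiction.
So Dana is a liar.
With that fixed, Oren's statement is false, so Oren is a liar.
With that fixed, Jing's statement is true, so Jing is a truth-teller.
With that fixed, Jonas's statement is true, so Jonas is a truth-teller.
With that fixed, Uma's statement is true, so Uma is a truth-teller.
With that fixed, Wendy's statement is true, so Wendy is a truth-teller.

Dana: liar, Uma: truth-teller, Oren: liar, Wendy: truth-teller, Jing: truth-teller, Jonas: truth-teller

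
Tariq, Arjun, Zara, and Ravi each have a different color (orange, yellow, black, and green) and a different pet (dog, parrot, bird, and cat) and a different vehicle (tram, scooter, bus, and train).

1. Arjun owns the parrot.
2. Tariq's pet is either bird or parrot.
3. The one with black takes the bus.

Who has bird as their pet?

Tariq

Clue 1 rules out Arjun for the one with pet bird.
With clues 1–2, Ravi and Zara are impossible for the one with pet bird.
That leaves Tariq.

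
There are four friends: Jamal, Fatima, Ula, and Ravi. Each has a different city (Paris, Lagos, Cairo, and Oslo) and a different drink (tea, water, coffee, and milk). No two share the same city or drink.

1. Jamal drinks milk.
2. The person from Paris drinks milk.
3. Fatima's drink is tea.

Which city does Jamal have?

Paris

With clues 1–2, Cairo, Lagos, and Oslo are impossible for Jamal's city.
That leaves Paris.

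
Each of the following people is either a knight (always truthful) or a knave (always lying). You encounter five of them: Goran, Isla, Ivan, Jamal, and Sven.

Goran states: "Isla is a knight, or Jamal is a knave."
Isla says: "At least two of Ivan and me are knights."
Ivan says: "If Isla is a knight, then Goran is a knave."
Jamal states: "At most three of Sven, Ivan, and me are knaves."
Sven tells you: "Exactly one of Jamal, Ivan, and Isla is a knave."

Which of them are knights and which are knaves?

Regardless of anyone's role, Jamal's statement is true, so Jamal is a knight.
Consider Goran. Suppose Goran is a knight.
Then no assignment of the remaining roles makes every statement match its speaker's type — contradiction.
So Goran is a knave.
With that fixed, Ivan's statement is true, so Ivan is a knight.
Consider Isla. Suppose Isla is a knight.
Then Goran's statement comes out true, contradicting Goran being a knave.
So Isla is a knave.
With that fixed, Sven's statement is true, so Sven is a knight.

Goran: knave, Isla: knave, Ivan: knight, Jamal: knight, Sven: knight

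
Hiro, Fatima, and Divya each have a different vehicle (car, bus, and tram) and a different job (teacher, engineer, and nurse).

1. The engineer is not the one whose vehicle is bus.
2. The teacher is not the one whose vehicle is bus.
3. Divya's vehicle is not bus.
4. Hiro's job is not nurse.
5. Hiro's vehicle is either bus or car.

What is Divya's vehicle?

With clues 1–3, bus is impossible for Divya's vehicle.
With clues 1–5, car is impossible for Divya's vehicle.
That leaves tram.

tram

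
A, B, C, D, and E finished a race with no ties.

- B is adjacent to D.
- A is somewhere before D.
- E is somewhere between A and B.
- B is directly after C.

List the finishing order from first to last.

From clues 1–2: A is in {1,2,3}.
From clues 1–3: A is in {1,2}.
From clues 1–4: A → place 1, E → place 2, C → place 3, B → place 4, D → place 5.

A, E, C, B, D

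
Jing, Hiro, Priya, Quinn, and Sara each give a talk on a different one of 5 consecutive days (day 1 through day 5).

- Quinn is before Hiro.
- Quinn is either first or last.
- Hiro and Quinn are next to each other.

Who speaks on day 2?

Hiro

With clues 1–2, Quinn is ruled out for day 2.
With clues 1–3, Jing, Priya, and Sara are ruled out for day 2.
So day 2 is Hiro.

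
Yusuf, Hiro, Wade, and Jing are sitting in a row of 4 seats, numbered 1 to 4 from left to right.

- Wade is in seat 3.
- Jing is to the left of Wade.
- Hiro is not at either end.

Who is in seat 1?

With clue 1, Wade is ruled out for seat 1.
With clues 1–3, Hiro and Yusuf are ruled out for seat 1.
So seat 1 is Jing.

Jing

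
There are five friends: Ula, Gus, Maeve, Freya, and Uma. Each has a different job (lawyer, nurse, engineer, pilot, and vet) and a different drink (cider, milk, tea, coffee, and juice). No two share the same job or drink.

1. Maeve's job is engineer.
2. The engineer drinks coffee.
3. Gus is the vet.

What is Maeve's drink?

With clues 1–2, cider, juice, milk, and tea are impossible for Maeve's drink.
That leaves coffee.

coffee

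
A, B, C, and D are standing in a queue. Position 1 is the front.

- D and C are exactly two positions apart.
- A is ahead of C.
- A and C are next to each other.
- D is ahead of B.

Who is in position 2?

A

With clues 1–2, B is ruled out for position 2.
With clues 1–4, C and D are ruled out for position 2.
So position 2 is A.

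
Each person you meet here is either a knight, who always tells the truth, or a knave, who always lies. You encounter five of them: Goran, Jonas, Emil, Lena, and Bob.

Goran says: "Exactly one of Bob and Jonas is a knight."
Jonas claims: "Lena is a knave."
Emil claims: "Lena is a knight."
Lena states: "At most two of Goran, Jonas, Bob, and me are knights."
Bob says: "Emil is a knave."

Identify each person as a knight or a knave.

Consider Goran. Suppose Goran is a knight.
Then no assignment of the remaining roles makes every statement match its speaker's type — contradiction.
So Goran is a knave.
Consider Jonas. Suppose Jonas is a knight.
Then no assignment of the remaining roles makes every statement match its speaker's type — contradiction.
So Jonas is a knave.
With that fixed, Lena's statement is true, so Lena is a knight.
With that fixed, Emil's statement is true, so Emil is a knight.
With that fixed, Bob's statement is false, so Bob is a knave.

Goran: knave, Jonas: knave, Emil: knight, Lena: knight, Bob: knave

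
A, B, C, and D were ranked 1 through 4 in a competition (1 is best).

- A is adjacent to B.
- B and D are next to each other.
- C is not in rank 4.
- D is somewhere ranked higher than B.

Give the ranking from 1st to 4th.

C, D, B, A

From clues 1–2: B is in {2,3}.
From clues 1–3: C → rank 1, B → rank 3.
From clues 1–4: D → rank 2, A → rank 4.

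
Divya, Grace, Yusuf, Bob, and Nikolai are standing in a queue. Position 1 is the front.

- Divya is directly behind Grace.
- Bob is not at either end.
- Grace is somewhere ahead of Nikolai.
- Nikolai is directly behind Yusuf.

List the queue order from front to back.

From clue 1: Divya is in {2,3,4,5}.
From clues 1–2: Bob is in {2,3,4}.
From clues 1–3: Divya is in {2,3,4}.
From clues 1–4: Grace → position 1, Divya → position 2, Bob → position 3, Yusuf → position 4, Nikolai → position 5.

Grace, Divya, Bob, Yusuf, Nikolai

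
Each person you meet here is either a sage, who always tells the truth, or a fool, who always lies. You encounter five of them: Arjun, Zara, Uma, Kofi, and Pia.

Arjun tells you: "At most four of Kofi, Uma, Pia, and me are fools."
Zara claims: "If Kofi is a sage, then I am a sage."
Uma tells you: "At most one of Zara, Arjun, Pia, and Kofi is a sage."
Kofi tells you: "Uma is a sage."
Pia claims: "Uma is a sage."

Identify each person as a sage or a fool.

Regardless of anyone's role, Arjun's statement is true, so Arjun is a sage.
Consider Zara. Suppose Zara is a fool.
Then no assignment of the remaining roles makes every statement match its speaker's type — contradiction.
So Zara is a sage.
With that fixed, Uma's statement is false, so Uma is a fool.
With that fixed, Kofi's statement is false, so Kofi is a fool.
With that fixed, Pia's statement is false, so Pia is a fool.

Arjun: sage, Zara: sage, Uma: fool, Kofi: fool, Pia: fool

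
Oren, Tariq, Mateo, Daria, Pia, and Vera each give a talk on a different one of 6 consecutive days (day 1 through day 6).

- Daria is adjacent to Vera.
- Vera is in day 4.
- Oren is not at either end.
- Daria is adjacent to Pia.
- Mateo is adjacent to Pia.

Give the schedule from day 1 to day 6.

From clues 1–2: Vera → day 4.
From clues 1–3: Daria is in {3,5}.
From clues 1–5: Mateo → day 1, Pia → day 2, Daria → day 3, Oren → day 5, Tariq → day 6.

Mateo, Pia, Daria, Vera, Oren, Tariq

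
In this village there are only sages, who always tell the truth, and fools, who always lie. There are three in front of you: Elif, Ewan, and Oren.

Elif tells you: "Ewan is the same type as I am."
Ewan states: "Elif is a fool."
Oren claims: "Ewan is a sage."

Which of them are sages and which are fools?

Consider Elif. Suppose Elif is a sage.
Then no assignment of the remaining roles makes every statement match its speaker's type — contradiction.
So Elif is a fool.
With that fixed, Ewan's statement is true, so Ewan is a sage.
With that fixed, Oren's statement is true, so Oren is a sage.

Elif: fool, Ewan: sage, Oren: sage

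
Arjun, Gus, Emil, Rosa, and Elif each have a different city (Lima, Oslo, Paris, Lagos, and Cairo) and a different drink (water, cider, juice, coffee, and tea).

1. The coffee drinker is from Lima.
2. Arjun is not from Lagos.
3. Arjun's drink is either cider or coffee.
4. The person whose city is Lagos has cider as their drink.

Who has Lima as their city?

With clues 1–4, Elif, Emil, Gus, and Rosa are impossible for the one with city Lima.
That leaves Arjun.

Arjun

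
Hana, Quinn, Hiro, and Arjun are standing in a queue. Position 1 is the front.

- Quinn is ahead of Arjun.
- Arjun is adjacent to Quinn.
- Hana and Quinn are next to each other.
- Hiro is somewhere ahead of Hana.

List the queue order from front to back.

Hiro, Hana, Quinn, Arjun

From clue 1: Quinn is in {1,2,3}.
From clues 1–3: Hana is in {1,2}.
From clues 1–4: Hiro → position 1, Hana → position 2, Quinn → position 3, Arjun → position 4.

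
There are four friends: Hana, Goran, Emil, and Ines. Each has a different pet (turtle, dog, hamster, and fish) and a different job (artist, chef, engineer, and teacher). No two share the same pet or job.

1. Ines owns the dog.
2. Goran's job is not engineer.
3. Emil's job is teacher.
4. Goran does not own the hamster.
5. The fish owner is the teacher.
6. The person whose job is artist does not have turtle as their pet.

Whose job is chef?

With clues 1–3, Emil is impossible for the one with job chef.
With clues 1–6, Hana and Ines are impossible for the one with job chef.
That leaves Goran.

Goran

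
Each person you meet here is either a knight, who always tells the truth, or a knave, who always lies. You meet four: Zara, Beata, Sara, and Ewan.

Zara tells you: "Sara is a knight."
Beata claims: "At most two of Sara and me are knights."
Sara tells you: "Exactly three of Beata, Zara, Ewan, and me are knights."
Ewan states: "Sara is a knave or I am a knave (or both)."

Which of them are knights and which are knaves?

Zara: knave, Beata: knight, Sara: knave, Ewan: knight

Regardless of anyone's role, Beata's statement is true, so Beata is a knight.
Consider Zara. Suppose Zara is a knight.
Then no assignment of the remaining roles makes every statement match its speaker's type — contradiction.
So Zara is a knave.
Consider Sara. Suppose Sara is a knight.
Then Zara's statement comes out true, contradicting Zara being a knave.
So Sara is a knave.
With that fixed, Ewan's statement is true, so Ewan is a knight.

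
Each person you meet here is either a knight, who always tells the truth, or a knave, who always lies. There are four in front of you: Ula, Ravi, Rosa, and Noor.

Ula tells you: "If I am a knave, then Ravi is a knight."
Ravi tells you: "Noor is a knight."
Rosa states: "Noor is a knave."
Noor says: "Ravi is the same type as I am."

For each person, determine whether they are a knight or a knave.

Ula: knight, Ravi: knight, Rosa: knave, Noor: knight

Consider Ula. Suppose Ula is a knave.
Then no assignment of the remaining roles makes every statement match its speaker's type — contradiction.
So Ula is a knight.
Consider Ravi. Suppose Ravi is a knave.
Then whichever role Noor has, Noor's statement has the wrong truth value — contradiction.
So Ravi is a knight.
Consider Rosa. Suppose Rosa is a knight.
Then no assignment of the remaining roles makes every statement match its speaker's type — contradiction.
So Rosa is a knave.
Consider Noor. Suppose Noor is a knave.
Then Ravi's statement comes out false, contradicting Ravi being a knight.
So Noor is a knight.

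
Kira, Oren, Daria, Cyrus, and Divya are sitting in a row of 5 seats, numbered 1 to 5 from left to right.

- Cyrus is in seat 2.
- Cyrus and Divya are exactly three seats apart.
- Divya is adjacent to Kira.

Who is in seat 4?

With clue 1, Cyrus is ruled out for seat 4.
With clues 1–2, Divya is ruled out for seat 4.
With clues 1–3, Daria and Oren are ruled out for seat 4.
So seat 4 is Kira.

Kira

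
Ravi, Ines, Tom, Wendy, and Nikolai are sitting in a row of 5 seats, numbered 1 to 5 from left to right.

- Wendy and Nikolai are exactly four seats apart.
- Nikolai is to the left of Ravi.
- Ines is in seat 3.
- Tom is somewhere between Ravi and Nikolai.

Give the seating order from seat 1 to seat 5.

Nikolai, Tom, Ines, Ravi, Wendy

From clue 1: Wendy is in {1,5}.
From clues 1–2: Nikolai → seat 1, Wendy → seat 5.
From clues 1–3: Ines → seat 3.
From clues 1–4: Tom → seat 2, Ravi → seat 4.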